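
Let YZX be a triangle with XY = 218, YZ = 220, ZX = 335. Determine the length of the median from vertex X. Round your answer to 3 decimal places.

Median from X: ½√(2·ZX² + 2·XY² − YZ²) ≈ 260.34.

m_X ≈ 260.335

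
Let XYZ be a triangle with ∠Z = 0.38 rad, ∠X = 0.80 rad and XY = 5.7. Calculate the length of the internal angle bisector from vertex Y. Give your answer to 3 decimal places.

4.181

The third angle is ∠Y = π − ∠Z − ∠X = 1.962 rad.
Law of sines: YZ = XY·sin X/sin Z ≈ 11.024.
Law of sines: ZX = XY·sin Y/sin Z ≈ 14.209.
The bisector from Y has length 2·XY·YZ·cos(∠Y/2)/(XY+YZ) ≈ 4.1808.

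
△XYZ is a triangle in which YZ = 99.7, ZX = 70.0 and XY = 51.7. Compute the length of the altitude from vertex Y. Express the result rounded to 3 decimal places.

48.857

Semiperimeter s = (99.7 + 70 + 51.7)/2 = 110.7.
Heron's formula: area = √(110.7·11·40.7·59) ≈ 1710.
The altitude from Y has length 2·area/ZX ≈ 48.857.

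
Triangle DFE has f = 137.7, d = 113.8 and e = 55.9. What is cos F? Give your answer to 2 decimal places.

-0.23

By the law of cosines, cos F = (e² + d² − f²) / (2·e·d) ≈ -0.22684, so ∠F ≈ 103.11°.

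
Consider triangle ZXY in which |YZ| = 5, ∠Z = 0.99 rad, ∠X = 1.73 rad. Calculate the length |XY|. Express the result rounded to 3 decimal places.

4.234

The third angle is ∠Y = π − ∠Z − ∠X = 0.422 rad.
Law of sines: |XY| = |YZ|·sin Z/sin X ≈ 4.2337.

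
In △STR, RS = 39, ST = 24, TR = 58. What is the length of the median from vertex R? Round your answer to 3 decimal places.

Median from R: ½√(2·TR² + 2·RS² − ST²) ≈ 47.943.

47.943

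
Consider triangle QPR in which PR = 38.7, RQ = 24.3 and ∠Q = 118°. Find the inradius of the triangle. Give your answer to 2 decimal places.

Law of sines: sin P = RQ·sin Q/PR ≈ 0.55441.
Since PR ≥ RQ, only the acute value applies: ∠P ≈ 33.67°.
Then ∠R = 180° − ∠Q − ∠P ≈ 28.33°.
Law of sines gives QP = PR·sin R/sin Q ≈ 20.8.
Area = ½·PR·RQ·sin R ≈ 223.14.
Semiperimeter s = (38.7+24.3+20.8)/2 = 41.9.
Inradius = area/s = 223.14/41.9 ≈ 5.3254.

r ≈ 5.33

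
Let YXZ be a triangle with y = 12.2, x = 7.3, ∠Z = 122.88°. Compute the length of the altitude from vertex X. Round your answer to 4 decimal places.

h_X ≈ 10.2457

By the law of cosines, z² = y² + x² − 2·y·x·cos Z = 298.83, so z ≈ 17.287.
Area = ½·y·x·sin Z ≈ 37.397.
The altitude from X has length 2·area/x ≈ 10.246.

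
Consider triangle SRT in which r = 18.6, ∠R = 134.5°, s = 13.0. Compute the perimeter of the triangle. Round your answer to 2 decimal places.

38.61

Law of sines: sin S = s·sin R/r ≈ 0.49851.
Since r ≥ s, only the acute value applies: ∠S ≈ 29.90°.
Then ∠T = 180° − ∠R − ∠S ≈ 15.60°.
Law of sines gives t = r·sin T/sin R ≈ 7.0122.
Semiperimeter p = (13+18.6+7.0122)/2 = 19.306.
Perimeter = 13 + 18.6 + 7.0122 = 38.612.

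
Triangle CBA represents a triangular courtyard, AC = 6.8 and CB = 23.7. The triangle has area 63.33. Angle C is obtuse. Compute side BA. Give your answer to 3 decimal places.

28.412

From area = ½·AC·CB·sin C, we get sin C = 2·area/(AC·CB) ≈ 0.78593.
Taking the obtuse solution, ∠C ≈ 128.19°.
Law of cosines then gives BA ≈ 28.412.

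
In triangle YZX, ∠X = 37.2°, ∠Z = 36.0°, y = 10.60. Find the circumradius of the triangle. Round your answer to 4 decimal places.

The third angle is ∠Y = 180° − ∠Z − ∠X = 106.80°.
Law of sines: z = y·sin Z/sin Y ≈ 6.5083.
Law of sines: x = y·sin X/sin Y ≈ 6.6945.
Circumradius = y/(2 sin Y) ≈ 5.5363.

R ≈ 5.5363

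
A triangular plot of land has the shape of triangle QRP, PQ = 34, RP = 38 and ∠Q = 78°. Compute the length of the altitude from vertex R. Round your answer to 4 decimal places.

h_R ≈ 24.8968

Law of sines: sin R = PQ·sin Q/RP ≈ 0.87518.
Since RP ≥ PQ, only the acute value applies: ∠R ≈ 61.07°.
Then ∠P = 180° − ∠Q − ∠R ≈ 40.93°.
Law of sines gives QR = RP·sin P/sin Q ≈ 25.453.
Area = ½·RP·PQ·sin P ≈ 423.25.
The altitude from R has length 2·area/PQ ≈ 24.897.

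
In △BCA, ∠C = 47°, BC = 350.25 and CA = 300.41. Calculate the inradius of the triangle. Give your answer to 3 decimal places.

By the law of cosines, AB² = BC² + CA² − 2·BC·CA·cos C = 69403, so AB ≈ 263.45.
Area = ½·BC·CA·sin C ≈ 38476.
Semiperimeter s = (300.41+263.45+350.25)/2 = 457.05.
Inradius = area/s = 38476/457.05 ≈ 84.183.

84.183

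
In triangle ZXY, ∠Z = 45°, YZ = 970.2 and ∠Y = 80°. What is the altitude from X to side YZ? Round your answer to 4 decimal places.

824.7707

The third angle is ∠X = 180° − ∠Y − ∠Z = 55.00°.
Law of sines: XY = YZ·sin Z/sin X ≈ 837.49.
Law of sines: ZX = YZ·sin Y/sin X ≈ 1166.4.
Area = ½·YZ·XY·sin Y ≈ 4.001e+05.
The altitude from X has length 2·area/YZ ≈ 824.77.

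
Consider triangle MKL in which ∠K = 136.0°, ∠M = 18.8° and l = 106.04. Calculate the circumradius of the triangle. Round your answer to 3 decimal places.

The third angle is ∠L = 180° − ∠M − ∠K = 25.20°.
Law of sines: m = l·sin M/sin L ≈ 80.26.
Law of sines: k = l·sin K/sin L ≈ 173.
Circumradius = l/(2 sin L) ≈ 124.52.

124.525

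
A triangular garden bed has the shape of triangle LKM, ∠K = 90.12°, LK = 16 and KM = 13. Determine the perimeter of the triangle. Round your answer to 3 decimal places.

perimeter ≈ 49.637

By the law of cosines, ML² = LK² + KM² − 2·LK·KM·cos K = 425.87, so ML ≈ 20.637.
Semiperimeter s = (13+20.637+16)/2 = 24.818.
Perimeter = 13 + 20.637 + 16 = 49.637.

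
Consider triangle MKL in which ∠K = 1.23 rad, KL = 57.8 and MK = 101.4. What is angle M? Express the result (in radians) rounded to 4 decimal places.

∠M ≈ 0.5859 rad

By the law of cosines, LM² = MK² + KL² − 2·MK·KL·cos K = 9704.9, so LM ≈ 98.514.
Law of cosines again: cos M = (LM² + MK² − KL²)/(2·LM·MK) ≈ 0.83320, so ∠M ≈ 0.586 rad.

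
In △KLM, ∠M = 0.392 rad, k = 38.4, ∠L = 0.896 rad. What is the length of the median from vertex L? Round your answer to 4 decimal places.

The third angle is ∠K = π − ∠L − ∠M = 1.854 rad.
Law of sines: l = k·sin L/sin K ≈ 31.224.
Law of sines: m = k·sin M/sin K ≈ 15.277.
Median from L: ½√(2·m² + 2·k² − l²) ≈ 24.703.

m_L ≈ 24.7029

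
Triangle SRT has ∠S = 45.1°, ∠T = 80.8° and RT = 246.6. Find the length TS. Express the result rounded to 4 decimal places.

The third angle is ∠R = 180° − ∠T − ∠S = 54.10°.
Law of sines: TS = RT·sin R/sin S ≈ 282.01.

282.0063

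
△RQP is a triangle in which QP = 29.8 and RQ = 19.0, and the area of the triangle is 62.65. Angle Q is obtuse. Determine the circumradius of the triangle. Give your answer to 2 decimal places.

109.61

From area = ½·RQ·QP·sin Q, we get sin Q = 2·area/(RQ·QP) ≈ 0.22130.
Taking the obtuse solution, ∠Q ≈ 167.21°.
Law of cosines then gives PR ≈ 48.511.
Circumradius = PR/(2 sin Q) ≈ 109.61.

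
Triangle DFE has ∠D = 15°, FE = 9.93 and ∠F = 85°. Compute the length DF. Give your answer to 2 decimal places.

37.78

The third angle is ∠E = 180° − ∠D − ∠F = 80.00°.
Law of sines: DF = FE·sin E/sin D ≈ 37.784.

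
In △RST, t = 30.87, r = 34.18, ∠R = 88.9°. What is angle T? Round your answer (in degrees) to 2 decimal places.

∠T ≈ 64.55°

Law of sines: sin T = t·sin R/r ≈ 0.90299.
Since r ≥ t, only the acute value applies: ∠T ≈ 64.55°.
Then ∠S = 180° − ∠R − ∠T ≈ 26.55°.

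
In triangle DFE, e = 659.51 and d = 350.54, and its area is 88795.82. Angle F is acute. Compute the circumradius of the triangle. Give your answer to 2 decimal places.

R ≈ 333.04

From area = ½·e·d·sin F, we get sin F = 2·area/(e·d) ≈ 0.76818.
Taking the acute solution, ∠F ≈ 50.19°.
Law of cosines then gives f ≈ 511.67.
Circumradius = f/(2 sin F) ≈ 333.04.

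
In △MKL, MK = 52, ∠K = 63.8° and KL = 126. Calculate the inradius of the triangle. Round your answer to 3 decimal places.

By the law of cosines, LM² = MK² + KL² − 2·MK·KL·cos K = 12795, so LM ≈ 113.11.
Area = ½·MK·KL·sin K ≈ 2939.4.
Semiperimeter s = (126+113.11+52)/2 = 145.56.
Inradius = area/s = 2939.4/145.56 ≈ 20.194.

r ≈ 20.194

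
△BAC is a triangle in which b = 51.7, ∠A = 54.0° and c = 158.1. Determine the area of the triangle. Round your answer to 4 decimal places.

3306.3594

Area = ½·c·b·sin A ≈ 3306.4.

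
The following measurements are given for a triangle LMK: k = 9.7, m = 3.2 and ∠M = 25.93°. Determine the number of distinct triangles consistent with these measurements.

0

k·sin M = 9.7·sin(25.93°) ≈ 4.242.
Since m = 3.2 < 4.242 = k sin M, no triangle exists.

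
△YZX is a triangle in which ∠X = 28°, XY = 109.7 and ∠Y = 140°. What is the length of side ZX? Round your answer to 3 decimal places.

339.153

The third angle is ∠Z = 180° − ∠X − ∠Y = 12.00°.
Law of sines: ZX = XY·sin Y/sin Z ≈ 339.15.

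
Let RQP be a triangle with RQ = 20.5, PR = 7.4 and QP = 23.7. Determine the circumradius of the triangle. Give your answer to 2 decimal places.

12.37

By the law of cosines, cos R = (PR² + RQ² − QP²) / (2·PR·RQ) ≈ -0.28570, so ∠R ≈ 106.60°.
Circumradius = QP/(2 sin R) ≈ 12.365.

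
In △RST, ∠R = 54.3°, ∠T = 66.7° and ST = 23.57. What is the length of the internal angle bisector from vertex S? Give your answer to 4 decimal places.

The third angle is ∠S = 180° − ∠T − ∠R = 59.00°.
Law of sines: TR = ST·sin S/sin R ≈ 24.879.
Law of sines: RS = ST·sin T/sin R ≈ 26.657.
The bisector from S has length 2·RS·ST·cos(∠S/2)/(RS+ST) ≈ 21.775.

t_S ≈ 21.7751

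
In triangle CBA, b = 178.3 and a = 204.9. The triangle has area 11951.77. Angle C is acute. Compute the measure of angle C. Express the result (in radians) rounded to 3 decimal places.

∠C ≈ 0.713 rad

From area = ½·b·a·sin C, we get sin C = 2·area/(b·a) ≈ 0.65429.
Taking the acute solution, ∠C ≈ 0.713 rad.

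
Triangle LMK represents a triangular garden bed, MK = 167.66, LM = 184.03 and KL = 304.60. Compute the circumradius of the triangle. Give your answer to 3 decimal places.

175.766

By the law of cosines, cos L = (KL² + LM² − MK²) / (2·KL·LM) ≈ 0.87893, so ∠L ≈ 28.49°.
Circumradius = MK/(2 sin L) ≈ 175.77.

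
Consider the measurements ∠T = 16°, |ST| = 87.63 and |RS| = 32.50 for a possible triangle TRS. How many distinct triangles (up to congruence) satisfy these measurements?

2

|ST|·sin T = 87.63·sin(16°) ≈ 24.15.
Since |ST| sin T < |RS| < |ST| (24.15 < 32.50 < 87.63), two triangles exist.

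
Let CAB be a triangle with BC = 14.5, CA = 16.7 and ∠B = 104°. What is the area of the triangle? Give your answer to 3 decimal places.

38.614

Law of sines: sin A = BC·sin B/CA ≈ 0.84247.
Since CA ≥ BC, only the acute value applies: ∠A ≈ 57.40°.
Then ∠C = 180° − ∠B − ∠A ≈ 18.60°.
Law of sines gives AB = CA·sin C/sin B ≈ 5.4891.
Area = ½·CA·BC·sin C ≈ 38.614.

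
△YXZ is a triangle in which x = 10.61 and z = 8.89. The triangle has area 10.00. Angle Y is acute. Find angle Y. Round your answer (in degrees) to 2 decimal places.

From area = ½·x·z·sin Y, we get sin Y = 2·area/(x·z) ≈ 0.21204.
Taking the acute solution, ∠Y ≈ 12.24°.

12.24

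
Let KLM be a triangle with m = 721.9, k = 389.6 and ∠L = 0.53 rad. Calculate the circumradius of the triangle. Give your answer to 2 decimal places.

428.38

By the law of cosines, l² = m² + k² − 2·m·k·cos L = 1.8759e+05, so l ≈ 433.12.
Area = ½·m·k·sin L ≈ 71091.
Circumradius = l/(2 sin L) ≈ 428.38.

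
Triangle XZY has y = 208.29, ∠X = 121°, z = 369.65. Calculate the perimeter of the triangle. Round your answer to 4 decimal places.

1087.1904

By the law of cosines, x² = z² + y² − 2·z·y·cos X = 2.5934e+05, so x ≈ 509.25.
Semiperimeter s = (509.25+369.65+208.29)/2 = 543.6.
Perimeter = 509.25 + 369.65 + 208.29 = 1087.2.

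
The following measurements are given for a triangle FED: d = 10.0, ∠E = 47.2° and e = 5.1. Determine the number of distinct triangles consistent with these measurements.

d·sin E = 10.0·sin(47.2°) ≈ 7.337.
Since e = 5.1 < 7.337 = d sin E, no triangle exists.

0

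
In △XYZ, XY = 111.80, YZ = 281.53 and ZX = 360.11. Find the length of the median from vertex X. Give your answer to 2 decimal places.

Median from X: ½√(2·ZX² + 2·XY² − YZ²) ≈ 226.44.

226.44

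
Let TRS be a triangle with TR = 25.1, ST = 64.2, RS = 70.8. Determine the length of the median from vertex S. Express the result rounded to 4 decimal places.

Median from S: ½√(2·RS² + 2·ST² − TR²) ≈ 66.405.

66.4051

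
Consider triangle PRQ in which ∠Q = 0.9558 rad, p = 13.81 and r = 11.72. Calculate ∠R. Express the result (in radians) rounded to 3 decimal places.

By the law of cosines, q² = p² + r² − 2·p·r·cos Q = 141.31, so q ≈ 11.887.
Law of cosines again: cos R = (q² + p² − r²)/(2·q·p) ≈ 0.59290, so ∠R ≈ 0.9361 rad.

0.936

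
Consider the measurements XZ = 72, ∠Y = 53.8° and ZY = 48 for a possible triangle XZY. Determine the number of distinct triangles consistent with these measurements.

ZY·sin Y = 48·sin(53.8°) ≈ 38.73.
Since XZ ≥ ZY, exactly one triangle exists.

1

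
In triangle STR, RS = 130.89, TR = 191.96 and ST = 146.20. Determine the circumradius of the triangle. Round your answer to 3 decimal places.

96.070

By the law of cosines, cos S = (RS² + ST² − TR²) / (2·RS·ST) ≈ 0.04332, so ∠S ≈ 87.52°.
Circumradius = TR/(2 sin S) ≈ 96.07.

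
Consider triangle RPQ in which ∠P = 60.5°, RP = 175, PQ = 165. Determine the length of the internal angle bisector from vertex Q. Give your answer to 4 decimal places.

t_Q ≈ 143.6811

By the law of cosines, QR² = RP² + PQ² − 2·RP·PQ·cos P = 29413, so QR ≈ 171.5.
Law of cosines again: cos Q = (PQ² + QR² − RP²)/(2·PQ·QR) ≈ 0.45962, so ∠Q ≈ 62.64°.
The bisector from Q has length 2·PQ·QR·cos(∠Q/2)/(PQ+QR) ≈ 143.68.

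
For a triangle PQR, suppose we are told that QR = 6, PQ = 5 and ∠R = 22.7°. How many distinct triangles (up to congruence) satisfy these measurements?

2

QR·sin R = 6·sin(22.7°) ≈ 2.315.
Since QR sin R < PQ < QR (2.315 < 5 < 6), two triangles exist.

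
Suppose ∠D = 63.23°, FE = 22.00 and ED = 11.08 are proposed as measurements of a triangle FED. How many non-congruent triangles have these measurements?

1

ED·sin D = 11.08·sin(63.23°) ≈ 9.892.
Since FE ≥ ED, exactly one triangle exists.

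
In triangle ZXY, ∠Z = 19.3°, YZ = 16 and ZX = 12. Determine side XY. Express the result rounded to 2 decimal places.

By the law of cosines, XY² = YZ² + ZX² − 2·YZ·ZX·cos Z = 37.58, so XY ≈ 6.1303.

6.13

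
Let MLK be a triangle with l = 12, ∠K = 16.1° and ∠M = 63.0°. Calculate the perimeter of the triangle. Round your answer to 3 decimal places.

perimeter ≈ 26.277

The third angle is ∠L = 180° − ∠K − ∠M = 100.90°.
Law of sines: m = l·sin M/sin L ≈ 10.889.
Law of sines: k = l·sin K/sin L ≈ 3.3889.
Semiperimeter s = (10.889+12+3.3889)/2 = 13.139.
Perimeter = 10.889 + 12 + 3.3889 = 26.277.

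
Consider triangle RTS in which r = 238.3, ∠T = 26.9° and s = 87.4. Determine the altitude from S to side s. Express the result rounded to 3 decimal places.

By the law of cosines, t² = s² + r² − 2·s·r·cos T = 27278, so t ≈ 165.16.
Area = ½·s·r·sin T ≈ 4711.5.
The altitude from S has length 2·area/s ≈ 107.82.

h_S ≈ 107.815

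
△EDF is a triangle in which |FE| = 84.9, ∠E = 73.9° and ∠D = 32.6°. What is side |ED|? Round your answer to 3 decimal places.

151.092

The third angle is ∠F = 180° − ∠E − ∠D = 73.50°.
Law of sines: |ED| = |FE|·sin F/sin D ≈ 151.09.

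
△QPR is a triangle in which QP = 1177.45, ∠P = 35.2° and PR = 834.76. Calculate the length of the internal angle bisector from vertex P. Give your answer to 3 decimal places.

t_P ≈ 931.195

By the law of cosines, RQ² = QP² + PR² − 2·QP·PR·cos P = 4.7689e+05, so RQ ≈ 690.57.
The bisector from P has length 2·QP·PR·cos(∠P/2)/(QP+PR) ≈ 931.19.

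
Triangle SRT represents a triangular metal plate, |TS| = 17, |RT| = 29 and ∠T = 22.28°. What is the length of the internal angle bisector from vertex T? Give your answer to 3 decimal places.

By the law of cosines, |SR|² = |RT|² + |TS|² − 2·|RT|·|TS|·cos T = 217.61, so |SR| ≈ 14.752.
The bisector from T has length 2·|RT|·|TS|·cos(∠T/2)/(|RT|+|TS|) ≈ 21.031.

t_T ≈ 21.031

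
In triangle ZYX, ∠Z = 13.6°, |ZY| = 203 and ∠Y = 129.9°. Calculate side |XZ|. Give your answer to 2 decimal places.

The third angle is ∠X = 180° − ∠Z − ∠Y = 36.50°.
Law of sines: |XZ| = |ZY|·sin Y/sin X ≈ 261.82.

261.82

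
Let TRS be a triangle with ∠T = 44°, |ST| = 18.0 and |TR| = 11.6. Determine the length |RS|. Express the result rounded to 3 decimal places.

By the law of cosines, |RS|² = |ST|² + |TR|² − 2·|ST|·|TR|·cos T = 158.16, so |RS| ≈ 12.576.

12.576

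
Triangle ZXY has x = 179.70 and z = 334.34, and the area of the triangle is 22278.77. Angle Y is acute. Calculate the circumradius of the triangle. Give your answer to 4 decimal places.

R ≈ 169.8504

From area = ½·z·x·sin Y, we get sin Y = 2·area/(z·x) ≈ 0.74163.
Taking the acute solution, ∠Y ≈ 47.87°.
Law of cosines then gives y ≈ 251.93.
Circumradius = y/(2 sin Y) ≈ 169.85.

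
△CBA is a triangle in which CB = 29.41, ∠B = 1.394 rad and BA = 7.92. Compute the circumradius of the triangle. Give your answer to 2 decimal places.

By the law of cosines, AC² = CB² + BA² − 2·CB·BA·cos B = 845.74, so AC ≈ 29.082.
Area = ½·CB·BA·sin B ≈ 114.65.
Circumradius = AC/(2 sin B) ≈ 14.771.

14.77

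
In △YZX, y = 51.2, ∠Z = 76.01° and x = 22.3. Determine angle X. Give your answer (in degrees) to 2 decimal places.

25.28

By the law of cosines, z² = x² + y² − 2·x·y·cos Z = 2566.7, so z ≈ 50.662.
Law of cosines again: cos X = (y² + z² − x²)/(2·y·z) ≈ 0.90420, so ∠X ≈ 25.28°.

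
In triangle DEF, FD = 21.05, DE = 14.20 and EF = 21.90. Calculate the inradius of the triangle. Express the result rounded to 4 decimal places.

Semiperimeter s = (21.9 + 21.05 + 14.2)/2 = 28.575.
Heron's formula: area = √(28.575·6.675·7.525·14.375) ≈ 143.64.
Inradius = area/s = 143.64/28.575 ≈ 5.0268.

r ≈ 5.0268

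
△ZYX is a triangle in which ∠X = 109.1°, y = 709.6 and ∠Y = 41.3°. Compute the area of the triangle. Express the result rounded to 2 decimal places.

178047.69

The third angle is ∠Z = 180° − ∠Y − ∠X = 29.60°.
Law of sines: z = y·sin Z/sin Y ≈ 531.06.
Law of sines: x = y·sin X/sin Y ≈ 1016.
Area = ½·y·z·sin X ≈ 1.7805e+05.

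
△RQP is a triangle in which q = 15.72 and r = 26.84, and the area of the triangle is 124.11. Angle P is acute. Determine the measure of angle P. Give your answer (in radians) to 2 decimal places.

From area = ½·r·q·sin P, we get sin P = 2·area/(r·q) ≈ 0.58830.
Taking the acute solution, ∠P ≈ 0.629 rad.

∠P ≈ 0.63 rad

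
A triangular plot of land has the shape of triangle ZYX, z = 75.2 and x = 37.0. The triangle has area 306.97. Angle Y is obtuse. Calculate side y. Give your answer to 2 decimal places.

From area = ½·x·z·sin Y, we get sin Y = 2·area/(x·z) ≈ 0.22065.
Taking the obtuse solution, ∠Y ≈ 167.25°.
Law of cosines then gives y ≈ 111.59.

111.59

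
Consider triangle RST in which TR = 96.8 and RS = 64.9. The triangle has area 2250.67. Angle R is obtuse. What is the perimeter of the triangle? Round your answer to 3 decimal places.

perimeter ≈ 311.189

From area = ½·TR·RS·sin R, we get sin R = 2·area/(TR·RS) ≈ 0.71651.
Taking the obtuse solution, ∠R ≈ 2.343 rad.
Law of cosines then gives ST ≈ 149.49.
Perimeter = 149.49 + 96.8 + 64.9 = 311.19.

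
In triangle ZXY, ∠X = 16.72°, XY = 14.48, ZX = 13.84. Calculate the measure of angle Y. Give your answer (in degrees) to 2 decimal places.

By the law of cosines, YZ² = ZX² + XY² − 2·ZX·XY·cos X = 17.355, so YZ ≈ 4.1659.
Law of cosines again: cos Y = (XY² + YZ² − ZX²)/(2·XY·YZ) ≈ 0.29408, so ∠Y ≈ 72.90°.

72.90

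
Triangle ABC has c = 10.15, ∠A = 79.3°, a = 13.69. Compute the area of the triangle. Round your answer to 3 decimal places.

56.163

Law of sines: sin C = c·sin A/a ≈ 0.72853.
Since a ≥ c, only the acute value applies: ∠C ≈ 46.76°.
Then ∠B = 180° − ∠A − ∠C ≈ 53.94°.
Law of sines gives b = a·sin B/sin A ≈ 11.262.
Area = ½·a·c·sin B ≈ 56.163.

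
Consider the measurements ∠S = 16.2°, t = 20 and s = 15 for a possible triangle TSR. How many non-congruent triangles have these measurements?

2

t·sin S = 20·sin(16.2°) ≈ 5.58.
Since t sin S < s < t (5.58 < 15 < 20), two triangles exist.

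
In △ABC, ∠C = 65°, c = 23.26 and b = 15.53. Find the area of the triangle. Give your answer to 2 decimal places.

Law of sines: sin B = b·sin C/c ≈ 0.60511.
Since c ≥ b, only the acute value applies: ∠B ≈ 37.24°.
Then ∠A = 180° − ∠C − ∠B ≈ 77.76°.
Law of sines gives a = c·sin A/sin C ≈ 25.081.
Area = ½·c·b·sin A ≈ 176.51.

176.51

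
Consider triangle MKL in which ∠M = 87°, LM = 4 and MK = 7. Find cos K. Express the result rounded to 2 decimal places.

By the law of cosines, KL² = LM² + MK² − 2·LM·MK·cos M = 62.069, so KL ≈ 7.8784.
Law of cosines again: cos K = (MK² + KL² − LM²)/(2·MK·KL) ≈ 0.86193, so ∠K ≈ 30.47°.

0.86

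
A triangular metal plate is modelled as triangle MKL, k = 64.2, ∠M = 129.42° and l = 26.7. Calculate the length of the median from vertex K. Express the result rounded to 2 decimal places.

53.21

By the law of cosines, m² = k² + l² − 2·k·l·cos M = 7011.5, so m ≈ 83.735.
Median from K: ½√(2·l² + 2·m² − k²) ≈ 53.214.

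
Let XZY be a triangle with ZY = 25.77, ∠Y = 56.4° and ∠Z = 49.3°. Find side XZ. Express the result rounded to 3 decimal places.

The third angle is ∠X = 180° − ∠Z − ∠Y = 74.30°.
Law of sines: XZ = ZY·sin Y/sin X ≈ 22.296.

22.296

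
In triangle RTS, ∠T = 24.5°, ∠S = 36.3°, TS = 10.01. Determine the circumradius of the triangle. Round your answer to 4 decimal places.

5.7336

The third angle is ∠R = 180° − ∠T − ∠S = 119.20°.
Law of sines: SR = TS·sin T/sin R ≈ 4.7554.
Law of sines: RT = TS·sin S/sin R ≈ 6.7888.
Circumradius = TS/(2 sin R) ≈ 5.7336.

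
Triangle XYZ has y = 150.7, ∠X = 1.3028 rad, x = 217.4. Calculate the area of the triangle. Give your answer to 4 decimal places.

Law of sines: sin Y = y·sin X/x ≈ 0.66845.
Since x ≥ y, only the acute value applies: ∠Y ≈ 0.7321 rad.
Then ∠Z = π − ∠X − ∠Y ≈ 1.1067 rad.
Law of sines gives z = x·sin Z/sin X ≈ 201.6.
Area = ½·x·y·sin Z ≈ 14648.

area ≈ 14648.2054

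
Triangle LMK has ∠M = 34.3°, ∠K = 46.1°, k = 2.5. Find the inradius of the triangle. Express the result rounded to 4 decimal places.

r ≈ 0.6119

The third angle is ∠L = 180° − ∠M − ∠K = 99.60°.
Law of sines: l = k·sin L/sin K ≈ 3.421.
Law of sines: m = k·sin M/sin K ≈ 1.9552.
Area = ½·k·l·sin M ≈ 2.4098.
Semiperimeter s = (3.421+1.9552+2.5)/2 = 3.9381.
Inradius = area/s = 2.4098/3.9381 ≈ 0.61191.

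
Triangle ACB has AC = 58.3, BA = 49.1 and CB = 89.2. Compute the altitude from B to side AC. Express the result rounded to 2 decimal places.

Semiperimeter s = (89.2 + 49.1 + 58.3)/2 = 98.3.
Heron's formula: area = √(98.3·9.1·49.2·40) ≈ 1326.8.
The altitude from B has length 2·area/AC ≈ 45.517.

45.52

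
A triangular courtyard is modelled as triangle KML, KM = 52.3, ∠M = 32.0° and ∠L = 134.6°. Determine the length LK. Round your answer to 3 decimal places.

The third angle is ∠K = 180° − ∠M − ∠L = 13.40°.
Law of sines: LK = KM·sin M/sin L ≈ 38.924.

38.924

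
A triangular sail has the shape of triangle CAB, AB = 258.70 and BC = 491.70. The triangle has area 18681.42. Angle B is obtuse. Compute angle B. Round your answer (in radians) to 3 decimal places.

2.843

From area = ½·AB·BC·sin B, we get sin B = 2·area/(AB·BC) ≈ 0.29373.
Taking the obtuse solution, ∠B ≈ 2.8435 rad.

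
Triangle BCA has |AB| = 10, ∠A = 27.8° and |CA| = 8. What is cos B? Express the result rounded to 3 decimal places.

By the law of cosines, |BC|² = |CA|² + |AB|² − 2·|CA|·|AB|·cos A = 22.467, so |BC| ≈ 4.7399.
Law of cosines again: cos B = (|AB|² + |BC|² − |CA|²)/(2·|AB|·|BC|) ≈ 0.61675, so ∠B ≈ 51.92°.

cos B ≈ 0.617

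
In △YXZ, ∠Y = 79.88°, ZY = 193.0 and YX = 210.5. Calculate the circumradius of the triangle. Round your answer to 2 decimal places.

R ≈ 131.74

By the law of cosines, XZ² = ZY² + YX² − 2·ZY·YX·cos Y = 67282, so XZ ≈ 259.39.
Area = ½·ZY·YX·sin Y ≈ 19997.
Circumradius = XZ/(2 sin Y) ≈ 131.74.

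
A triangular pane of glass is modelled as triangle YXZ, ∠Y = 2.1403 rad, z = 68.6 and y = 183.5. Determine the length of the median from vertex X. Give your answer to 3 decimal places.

m_X ≈ 120.352

Law of sines: sin Z = z·sin Y/y ≈ 0.31484.
Since y ≥ z, only the acute value applies: ∠Z ≈ 0.3203 rad.
Then ∠X = π − ∠Y − ∠Z ≈ 0.6810 rad.
Law of sines gives x = y·sin X/sin Y ≈ 137.18.
Median from X: ½√(2·z² + 2·y² − x²) ≈ 120.35.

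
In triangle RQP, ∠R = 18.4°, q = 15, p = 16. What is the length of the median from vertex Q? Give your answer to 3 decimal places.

m_Q ≈ 9.193

By the law of cosines, r² = q² + p² − 2·q·p·cos R = 25.54, so r ≈ 5.0537.
Median from Q: ½√(2·p² + 2·r² − q²) ≈ 9.1935.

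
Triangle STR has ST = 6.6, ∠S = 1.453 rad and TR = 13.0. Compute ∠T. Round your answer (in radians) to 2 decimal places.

1.16

Law of sines: sin R = ST·sin S/TR ≈ 0.50417.
Since TR ≥ ST, only the acute value applies: ∠R ≈ 0.528 rad.
Then ∠T = π − ∠S − ∠R ≈ 1.160 rad.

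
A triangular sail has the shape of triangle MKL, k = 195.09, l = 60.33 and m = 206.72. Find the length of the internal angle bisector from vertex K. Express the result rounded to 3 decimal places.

t_K ≈ 76.260

By the law of cosines, cos K = (l² + m² − k²) / (2·l·m) ≈ 0.33327, so ∠K ≈ 70.53°.
The bisector from K has length 2·l·m·cos(∠K/2)/(l+m) ≈ 76.26.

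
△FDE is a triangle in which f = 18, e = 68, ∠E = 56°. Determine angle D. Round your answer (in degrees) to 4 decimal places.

Law of sines: sin F = f·sin E/e ≈ 0.21945.
Since e ≥ f, only the acute value applies: ∠F ≈ 12.68°.
Then ∠D = 180° − ∠E − ∠F ≈ 111.32°.

111.3232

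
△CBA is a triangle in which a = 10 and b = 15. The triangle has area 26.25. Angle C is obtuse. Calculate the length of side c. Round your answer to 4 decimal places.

From area = ½·b·a·sin C, we get sin C = 2·area/(b·a) ≈ 0.35000.
Taking the obtuse solution, ∠C ≈ 159.51°.
Law of cosines then gives c ≈ 24.618.

24.6176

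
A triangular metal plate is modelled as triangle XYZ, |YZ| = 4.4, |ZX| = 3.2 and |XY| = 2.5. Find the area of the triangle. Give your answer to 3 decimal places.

Semiperimeter s = (4.4 + 3.2 + 2.5)/2 = 5.05.
Heron's formula: area = √(5.05·0.65·1.85·2.55) ≈ 3.9351.

area ≈ 3.935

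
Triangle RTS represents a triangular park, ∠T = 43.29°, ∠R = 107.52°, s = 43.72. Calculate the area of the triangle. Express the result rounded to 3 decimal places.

1281.361

The third angle is ∠S = 180° − ∠R − ∠T = 29.19°.
Law of sines: r = s·sin R/sin S ≈ 85.486.
Law of sines: t = s·sin T/sin S ≈ 61.468.
Area = ½·s·r·sin T ≈ 1281.4.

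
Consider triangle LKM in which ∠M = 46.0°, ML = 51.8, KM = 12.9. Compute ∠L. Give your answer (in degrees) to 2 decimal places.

∠L ≈ 12.22°

By the law of cosines, LK² = KM² + ML² − 2·KM·ML·cos M = 1921.3, so LK ≈ 43.832.
Law of cosines again: cos L = (ML² + LK² − KM²)/(2·ML·LK) ≈ 0.97733, so ∠L ≈ 12.22°.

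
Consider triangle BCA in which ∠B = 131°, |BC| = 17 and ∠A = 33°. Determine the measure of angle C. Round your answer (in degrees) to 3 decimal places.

The third angle is ∠C = 180° − ∠A − ∠B = 16.00°.

∠C ≈ 16.000°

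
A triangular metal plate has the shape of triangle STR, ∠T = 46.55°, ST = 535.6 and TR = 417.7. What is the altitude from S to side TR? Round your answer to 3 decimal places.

388.832

By the law of cosines, RS² = ST² + TR² − 2·ST·TR·cos T = 1.5363e+05, so RS ≈ 391.95.
Area = ½·ST·TR·sin T ≈ 81208.
The altitude from S has length 2·area/TR ≈ 388.83.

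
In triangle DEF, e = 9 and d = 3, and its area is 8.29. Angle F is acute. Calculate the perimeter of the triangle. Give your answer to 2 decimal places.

From area = ½·d·e·sin F, we get sin F = 2·area/(d·e) ≈ 0.61407.
Taking the acute solution, ∠F ≈ 0.661 rad.
Law of cosines then gives f ≈ 6.8834.
Perimeter = 3 + 9 + 6.8834 = 18.883.

18.88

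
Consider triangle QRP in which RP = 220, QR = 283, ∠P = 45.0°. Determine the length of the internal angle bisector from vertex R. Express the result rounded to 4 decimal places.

156.3715

Law of sines: sin Q = RP·sin P/QR ≈ 0.54969.
Since QR ≥ RP, only the acute value applies: ∠Q ≈ 33.35°.
Then ∠R = 180° − ∠P − ∠Q ≈ 101.65°.
Law of sines gives PQ = QR·sin R/sin P ≈ 391.97.
The bisector from R has length 2·QR·RP·cos(∠R/2)/(QR+RP) ≈ 156.37.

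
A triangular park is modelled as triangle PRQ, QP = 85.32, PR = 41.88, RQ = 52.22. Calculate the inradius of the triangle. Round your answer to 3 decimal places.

Semiperimeter s = (52.22 + 85.32 + 41.88)/2 = 89.71.
Heron's formula: area = √(89.71·37.49·4.39·47.83) ≈ 840.35.
Inradius = area/s = 840.35/89.71 ≈ 9.3674.

r ≈ 9.367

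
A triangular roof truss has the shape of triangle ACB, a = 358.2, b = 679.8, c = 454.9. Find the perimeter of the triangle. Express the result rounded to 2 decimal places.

1492.90

Perimeter = 358.2 + 454.9 + 679.8 = 1492.9.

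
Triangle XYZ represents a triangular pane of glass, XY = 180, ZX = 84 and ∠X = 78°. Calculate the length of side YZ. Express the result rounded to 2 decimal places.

By the law of cosines, YZ² = ZX² + XY² − 2·ZX·XY·cos X = 33169, so YZ ≈ 182.12.

182.12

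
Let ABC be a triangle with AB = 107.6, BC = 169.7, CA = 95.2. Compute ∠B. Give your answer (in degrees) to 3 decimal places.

By the law of cosines, cos B = (AB² + BC² − CA²) / (2·AB·BC) ≈ 0.85743, so ∠B ≈ 30.97°.

30.971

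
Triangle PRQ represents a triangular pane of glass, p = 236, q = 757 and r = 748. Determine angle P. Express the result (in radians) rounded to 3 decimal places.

∠P ≈ 0.315 rad

By the law of cosines, cos P = (r² + q² − p²) / (2·r·q) ≈ 0.95089, so ∠P ≈ 0.315 rad.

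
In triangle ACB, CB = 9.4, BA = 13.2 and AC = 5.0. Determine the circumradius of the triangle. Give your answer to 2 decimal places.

R ≈ 8.66

By the law of cosines, cos A = (BA² + AC² − CB²) / (2·BA·AC) ≈ 0.84000, so ∠A ≈ 32.86°.
Circumradius = CB/(2 sin A) ≈ 8.6622.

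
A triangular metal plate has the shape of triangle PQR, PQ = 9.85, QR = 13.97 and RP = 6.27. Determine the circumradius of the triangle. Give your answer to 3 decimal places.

7.944

By the law of cosines, cos P = (RP² + PQ² − QR²) / (2·RP·PQ) ≈ -0.47625, so ∠P ≈ 118.44°.
Circumradius = QR/(2 sin P) ≈ 7.9437.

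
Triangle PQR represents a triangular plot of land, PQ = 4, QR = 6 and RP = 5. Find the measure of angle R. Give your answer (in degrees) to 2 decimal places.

41.41

By the law of cosines, cos R = (QR² + RP² − PQ²) / (2·QR·RP) ≈ 0.75000, so ∠R ≈ 41.41°.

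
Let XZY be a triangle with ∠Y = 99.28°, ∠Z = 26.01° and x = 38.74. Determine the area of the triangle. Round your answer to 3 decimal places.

The third angle is ∠X = 180° − ∠Z − ∠Y = 54.71°.
Law of sines: z = x·sin Z/sin X ≈ 20.813.
Law of sines: y = x·sin Y/sin X ≈ 46.84.
Area = ½·x·z·sin Y ≈ 397.88.

397.876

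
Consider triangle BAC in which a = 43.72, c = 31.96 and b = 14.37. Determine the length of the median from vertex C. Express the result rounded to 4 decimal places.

m_C ≈ 28.3480

Median from C: ½√(2·b² + 2·a² − c²) ≈ 28.348.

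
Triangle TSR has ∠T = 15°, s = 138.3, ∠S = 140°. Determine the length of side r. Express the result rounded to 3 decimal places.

The third angle is ∠R = 180° − ∠T − ∠S = 25.00°.
Law of sines: r = s·sin R/sin S ≈ 90.929.

90.929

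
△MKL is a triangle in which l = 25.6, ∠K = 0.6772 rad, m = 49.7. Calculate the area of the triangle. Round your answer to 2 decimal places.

area ≈ 398.63

Area = ½·l·m·sin K ≈ 398.63.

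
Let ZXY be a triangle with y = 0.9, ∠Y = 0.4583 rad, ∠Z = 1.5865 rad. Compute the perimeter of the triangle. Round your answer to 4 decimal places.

perimeter ≈ 4.7440

The third angle is ∠X = π − ∠Y − ∠Z = 1.0968 rad.
Law of sines: z = y·sin Z/sin Y ≈ 2.034.
Law of sines: x = y·sin X/sin Y ≈ 1.81.
Semiperimeter s = (2.034+1.81+0.9)/2 = 2.372.
Perimeter = 2.034 + 1.81 + 0.9 = 4.744.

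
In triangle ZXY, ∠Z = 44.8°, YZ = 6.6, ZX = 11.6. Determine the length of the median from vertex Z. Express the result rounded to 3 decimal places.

8.467

By the law of cosines, XY² = YZ² + ZX² − 2·YZ·ZX·cos Z = 69.471, so XY ≈ 8.3349.
Median from Z: ½√(2·YZ² + 2·ZX² − XY²) ≈ 8.4671.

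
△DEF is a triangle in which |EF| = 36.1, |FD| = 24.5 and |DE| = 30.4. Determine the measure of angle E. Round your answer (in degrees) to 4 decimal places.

42.1556

By the law of cosines, cos E = (|DE|² + |EF|² − |FD|²) / (2·|DE|·|EF|) ≈ 0.74133, so ∠E ≈ 42.16°.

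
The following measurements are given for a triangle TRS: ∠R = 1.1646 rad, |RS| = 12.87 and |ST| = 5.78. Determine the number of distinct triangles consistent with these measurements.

0

|RS|·sin R = 12.87·sin(1.1646 rad) ≈ 11.82.
Since |ST| = 5.78 < 11.82 = |RS| sin R, no triangle exists.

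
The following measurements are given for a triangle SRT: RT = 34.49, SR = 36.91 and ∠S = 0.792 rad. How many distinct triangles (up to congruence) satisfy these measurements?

SR·sin S = 36.91·sin(0.792 rad) ≈ 26.27.
Since SR sin S < RT < SR (26.27 < 34.49 < 36.91), two triangles exist.

2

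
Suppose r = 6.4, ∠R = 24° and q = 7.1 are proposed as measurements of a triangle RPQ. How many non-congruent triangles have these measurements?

2

q·sin R = 7.1·sin(24°) ≈ 2.888.
Since q sin R < r < q (2.888 < 6.4 < 7.1), two triangles exist.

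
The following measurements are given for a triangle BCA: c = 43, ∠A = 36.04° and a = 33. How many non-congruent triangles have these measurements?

c·sin A = 43·sin(36.04°) ≈ 25.3.
Since c sin A < a < c (25.3 < 33 < 43), two triangles exist.

2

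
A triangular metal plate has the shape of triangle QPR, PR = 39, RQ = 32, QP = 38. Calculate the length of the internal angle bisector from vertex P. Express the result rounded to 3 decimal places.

By the law of cosines, cos P = (QP² + PR² − RQ²) / (2·QP·PR) ≈ 0.65486, so ∠P ≈ 49.09°.
The bisector from P has length 2·QP·PR·cos(∠P/2)/(QP+PR) ≈ 35.015.

35.015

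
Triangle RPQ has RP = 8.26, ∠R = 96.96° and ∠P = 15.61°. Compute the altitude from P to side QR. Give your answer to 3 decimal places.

8.199

The third angle is ∠Q = 180° − ∠R − ∠P = 67.43°.
Law of sines: PQ = RP·sin R/sin Q ≈ 8.8792.
Law of sines: QR = RP·sin P/sin Q ≈ 2.407.
Area = ½·RP·PQ·sin P ≈ 9.8677.
The altitude from P has length 2·area/QR ≈ 8.1991.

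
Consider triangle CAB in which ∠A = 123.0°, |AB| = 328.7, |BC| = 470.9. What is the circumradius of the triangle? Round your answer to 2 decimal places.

R ≈ 280.74

Law of sines: sin C = |AB|·sin A/|BC| ≈ 0.58541.
Since |BC| ≥ |AB|, only the acute value applies: ∠C ≈ 35.83°.
Then ∠B = 180° − ∠A − ∠C ≈ 21.17°.
Law of sines gives |CA| = |BC|·sin B/sin A ≈ 202.75.
Circumradius = |BC|/(2 sin A) ≈ 280.74.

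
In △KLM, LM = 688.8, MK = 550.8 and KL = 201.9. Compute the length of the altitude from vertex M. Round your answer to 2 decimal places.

446.38

Semiperimeter s = (688.8 + 550.8 + 201.9)/2 = 720.75.
Heron's formula: area = √(720.75·31.95·169.95·518.85) ≈ 45062.
The altitude from M has length 2·area/KL ≈ 446.38.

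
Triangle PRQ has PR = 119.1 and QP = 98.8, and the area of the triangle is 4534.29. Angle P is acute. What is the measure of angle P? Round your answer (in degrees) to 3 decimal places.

50.414

From area = ½·QP·PR·sin P, we get sin P = 2·area/(QP·PR) ≈ 0.77067.
Taking the acute solution, ∠P ≈ 50.41°.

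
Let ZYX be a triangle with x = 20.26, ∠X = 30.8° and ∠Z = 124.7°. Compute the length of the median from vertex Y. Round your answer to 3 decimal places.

25.827

The third angle is ∠Y = 180° − ∠X − ∠Z = 24.50°.
Law of sines: z = x·sin Z/sin X ≈ 32.53.
Law of sines: y = x·sin Y/sin X ≈ 16.408.
Median from Y: ½√(2·x² + 2·z² − y²) ≈ 25.827.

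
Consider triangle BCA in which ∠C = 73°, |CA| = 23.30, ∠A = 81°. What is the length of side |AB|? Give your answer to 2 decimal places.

The third angle is ∠B = 180° − ∠C − ∠A = 26.00°.
Law of sines: |AB| = |CA|·sin C/sin B ≈ 50.829.

50.83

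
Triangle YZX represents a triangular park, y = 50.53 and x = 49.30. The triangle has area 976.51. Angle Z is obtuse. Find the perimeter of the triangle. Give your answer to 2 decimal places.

From area = ½·x·y·sin Z, we get sin Z = 2·area/(x·y) ≈ 0.78399.
Taking the obtuse solution, ∠Z ≈ 128.37°.
Law of cosines then gives z ≈ 89.87.
Perimeter = 50.53 + 89.87 + 49.3 = 189.7.

perimeter ≈ 189.70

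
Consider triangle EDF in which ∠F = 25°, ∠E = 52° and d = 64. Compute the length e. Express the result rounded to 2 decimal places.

51.76

The third angle is ∠D = 180° − ∠F − ∠E = 103.00°.
Law of sines: e = d·sin E/sin D ≈ 51.759.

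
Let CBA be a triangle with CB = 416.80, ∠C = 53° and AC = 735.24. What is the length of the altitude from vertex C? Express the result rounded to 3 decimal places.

By the law of cosines, BA² = AC² + CB² − 2·AC·CB·cos C = 3.4545e+05, so BA ≈ 587.75.
Area = ½·AC·CB·sin C ≈ 1.2237e+05.
The altitude from C has length 2·area/BA ≈ 416.4.

h_C ≈ 416.402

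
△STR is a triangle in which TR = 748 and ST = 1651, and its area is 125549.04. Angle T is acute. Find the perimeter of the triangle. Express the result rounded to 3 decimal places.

From area = ½·ST·TR·sin T, we get sin T = 2·area/(ST·TR) ≈ 0.20333.
Taking the acute solution, ∠T ≈ 11.73°.
Law of cosines then gives RS ≈ 931.13.
Perimeter = 748 + 931.13 + 1651 = 3330.1.

perimeter ≈ 3330.130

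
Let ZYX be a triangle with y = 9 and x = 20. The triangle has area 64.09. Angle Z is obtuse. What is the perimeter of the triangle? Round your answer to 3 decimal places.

perimeter ≈ 56.088

From area = ½·y·x·sin Z, we get sin Z = 2·area/(y·x) ≈ 0.71211.
Taking the obtuse solution, ∠Z ≈ 134.59°.
Law of cosines then gives z ≈ 27.088.
Perimeter = 27.088 + 9 + 20 = 56.088.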